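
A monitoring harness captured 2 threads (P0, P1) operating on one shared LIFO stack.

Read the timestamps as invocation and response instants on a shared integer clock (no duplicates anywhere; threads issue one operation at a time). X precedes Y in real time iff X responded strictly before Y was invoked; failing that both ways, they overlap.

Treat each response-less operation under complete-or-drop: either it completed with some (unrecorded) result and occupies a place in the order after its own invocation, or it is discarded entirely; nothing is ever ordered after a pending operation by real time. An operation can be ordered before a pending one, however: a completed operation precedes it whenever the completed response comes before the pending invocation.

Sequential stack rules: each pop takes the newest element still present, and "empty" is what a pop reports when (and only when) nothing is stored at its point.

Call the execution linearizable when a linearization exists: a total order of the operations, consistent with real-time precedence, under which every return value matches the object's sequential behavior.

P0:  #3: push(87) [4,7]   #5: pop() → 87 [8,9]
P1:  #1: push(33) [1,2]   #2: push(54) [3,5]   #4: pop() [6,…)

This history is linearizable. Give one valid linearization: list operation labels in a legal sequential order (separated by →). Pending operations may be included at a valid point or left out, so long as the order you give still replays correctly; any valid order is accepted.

after step 1 (#1 push(33)): stack <33>
after step 2 (#2 push(54)): stack <33,54>
after step 3 (#3 push(87)): stack <33,54,87>
after step 4 (#5 pop() → 87): stack <33,54>

#1 → #2 → #3 → #5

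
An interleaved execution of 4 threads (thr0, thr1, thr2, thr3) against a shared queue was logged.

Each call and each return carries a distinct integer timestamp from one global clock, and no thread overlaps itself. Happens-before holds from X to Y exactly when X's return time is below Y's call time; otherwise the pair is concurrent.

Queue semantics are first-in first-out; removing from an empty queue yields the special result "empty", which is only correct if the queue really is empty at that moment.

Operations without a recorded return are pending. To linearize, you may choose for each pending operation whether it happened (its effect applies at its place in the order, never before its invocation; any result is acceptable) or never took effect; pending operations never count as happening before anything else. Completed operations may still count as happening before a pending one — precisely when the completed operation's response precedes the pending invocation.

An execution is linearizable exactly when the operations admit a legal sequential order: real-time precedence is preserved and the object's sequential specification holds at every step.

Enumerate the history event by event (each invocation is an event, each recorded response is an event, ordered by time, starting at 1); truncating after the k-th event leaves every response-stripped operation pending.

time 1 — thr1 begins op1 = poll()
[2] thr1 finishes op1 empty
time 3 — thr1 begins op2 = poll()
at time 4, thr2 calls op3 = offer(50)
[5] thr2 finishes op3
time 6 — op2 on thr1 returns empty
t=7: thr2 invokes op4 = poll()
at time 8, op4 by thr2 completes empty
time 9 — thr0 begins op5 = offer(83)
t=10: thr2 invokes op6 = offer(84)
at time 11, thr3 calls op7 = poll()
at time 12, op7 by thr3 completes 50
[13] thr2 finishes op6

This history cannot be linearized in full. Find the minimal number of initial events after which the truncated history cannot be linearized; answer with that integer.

events 1..7 are linearizable; a witness order is op1, op2, op3:
step 1: op1 poll() → empty — queue <>
step 2: op2 poll() → empty — queue <>
step 3: op3 offer(50) — queue <50>
at event 8 (op4's time-8 response) nothing linearizes any more
sample order op1, op2, op3, op4 stalls at step 4 — op4 poll() → empty has no legal effect
sample order op1, op3, op2, op4 stalls at step 3 — op2 poll() → empty has no legal effect

8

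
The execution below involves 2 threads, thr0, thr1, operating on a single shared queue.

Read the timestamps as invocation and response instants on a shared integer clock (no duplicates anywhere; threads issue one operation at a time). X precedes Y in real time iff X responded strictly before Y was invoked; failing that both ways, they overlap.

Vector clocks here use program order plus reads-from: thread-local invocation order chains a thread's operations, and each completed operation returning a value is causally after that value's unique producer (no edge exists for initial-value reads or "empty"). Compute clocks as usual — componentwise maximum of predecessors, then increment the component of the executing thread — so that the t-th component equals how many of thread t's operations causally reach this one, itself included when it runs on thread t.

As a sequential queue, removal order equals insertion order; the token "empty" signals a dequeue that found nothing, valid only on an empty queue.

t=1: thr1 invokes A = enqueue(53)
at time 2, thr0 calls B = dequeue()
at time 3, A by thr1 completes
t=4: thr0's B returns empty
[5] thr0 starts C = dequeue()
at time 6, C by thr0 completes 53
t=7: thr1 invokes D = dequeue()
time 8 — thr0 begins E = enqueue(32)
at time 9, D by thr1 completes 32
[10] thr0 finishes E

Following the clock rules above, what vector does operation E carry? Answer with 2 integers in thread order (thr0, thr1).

A, invoked 1, has no incoming edges; only thr1's bump applies → (0, 1)
B, invoked 2, has no incoming edges; only thr0's bump applies → (1, 0)
invoked at 5, C merges VC(A)=(0, 1), VC(B)=(1, 0) and bumps thr0's slot → (2, 1)
invoked at 8, E merges VC(C)=(2, 1) and bumps thr0's slot → (3, 1)
invoked at 7, D merges VC(A)=(0, 1), VC(E)=(3, 1) and bumps thr1's slot → (3, 2)
target: VC(E) = (3, 1)

(3, 1)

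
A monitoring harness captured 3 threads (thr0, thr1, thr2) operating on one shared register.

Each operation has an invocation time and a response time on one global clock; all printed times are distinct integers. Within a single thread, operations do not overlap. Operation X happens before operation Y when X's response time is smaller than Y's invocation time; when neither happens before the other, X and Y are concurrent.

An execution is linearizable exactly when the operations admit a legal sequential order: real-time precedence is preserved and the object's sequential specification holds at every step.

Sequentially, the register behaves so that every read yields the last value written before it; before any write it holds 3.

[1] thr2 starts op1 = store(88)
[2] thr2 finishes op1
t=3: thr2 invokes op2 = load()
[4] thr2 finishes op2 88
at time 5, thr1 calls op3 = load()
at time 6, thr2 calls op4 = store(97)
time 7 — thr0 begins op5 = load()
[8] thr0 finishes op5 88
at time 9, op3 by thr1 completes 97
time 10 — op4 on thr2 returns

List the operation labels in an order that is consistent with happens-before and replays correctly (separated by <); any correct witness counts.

after step 1 (op1 store(88)): value 88
after step 2 (op2 load() → 88): value 88
after step 3 (op5 load() → 88): value 88
after step 4 (op4 store(97)): value 97
after step 5 (op3 load() → 97): value 97

op1 < op2 < op5 < op4 < op3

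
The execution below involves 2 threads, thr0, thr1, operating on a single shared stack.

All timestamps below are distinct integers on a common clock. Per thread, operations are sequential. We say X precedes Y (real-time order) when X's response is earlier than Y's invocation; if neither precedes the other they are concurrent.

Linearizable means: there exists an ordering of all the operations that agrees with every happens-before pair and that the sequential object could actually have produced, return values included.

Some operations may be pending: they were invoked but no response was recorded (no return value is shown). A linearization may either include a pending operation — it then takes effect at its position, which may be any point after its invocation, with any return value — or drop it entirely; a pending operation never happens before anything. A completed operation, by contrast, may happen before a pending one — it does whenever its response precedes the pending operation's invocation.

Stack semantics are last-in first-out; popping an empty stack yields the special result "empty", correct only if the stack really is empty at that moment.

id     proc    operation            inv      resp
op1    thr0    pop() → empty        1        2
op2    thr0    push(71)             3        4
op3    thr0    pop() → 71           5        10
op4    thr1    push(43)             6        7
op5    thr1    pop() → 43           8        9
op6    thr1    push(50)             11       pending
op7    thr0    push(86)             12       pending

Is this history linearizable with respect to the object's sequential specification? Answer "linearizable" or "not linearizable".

linearizable

a witness: op1, op2, op3, op4, op5
after step 1 (op1 pop() → empty): stack <>
after step 2 (op2 push(71)): stack <71>
after step 3 (op3 pop() → 71): stack <>
after step 4 (op4 push(43)): stack <43>
after step 5 (op5 pop() → 43): stack <>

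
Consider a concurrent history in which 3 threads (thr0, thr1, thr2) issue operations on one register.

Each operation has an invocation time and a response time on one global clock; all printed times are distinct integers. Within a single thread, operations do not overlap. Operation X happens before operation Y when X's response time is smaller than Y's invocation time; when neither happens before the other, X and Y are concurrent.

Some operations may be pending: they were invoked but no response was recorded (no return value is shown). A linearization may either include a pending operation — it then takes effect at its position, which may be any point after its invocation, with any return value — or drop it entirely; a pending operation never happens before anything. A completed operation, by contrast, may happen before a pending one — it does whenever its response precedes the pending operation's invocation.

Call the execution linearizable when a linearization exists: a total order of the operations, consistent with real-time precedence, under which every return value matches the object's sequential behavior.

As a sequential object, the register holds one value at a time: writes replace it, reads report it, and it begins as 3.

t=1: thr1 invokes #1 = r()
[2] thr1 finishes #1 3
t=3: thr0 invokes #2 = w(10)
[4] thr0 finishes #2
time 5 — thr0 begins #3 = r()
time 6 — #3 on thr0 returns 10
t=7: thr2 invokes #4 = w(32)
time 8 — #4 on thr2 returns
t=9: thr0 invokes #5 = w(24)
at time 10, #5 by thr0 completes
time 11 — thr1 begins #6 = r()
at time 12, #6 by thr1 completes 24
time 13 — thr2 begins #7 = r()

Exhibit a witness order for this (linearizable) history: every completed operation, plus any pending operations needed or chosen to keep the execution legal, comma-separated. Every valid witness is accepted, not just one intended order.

1. #1 r() → 3, leaving value 3
2. #2 w(10), leaving value 10
3. #3 r() → 10, leaving value 10
4. #4 w(32), leaving value 32
5. #5 w(24), leaving value 24
6. #6 r() → 24, leaving value 24

#1, #2, #3, #4, #5, #6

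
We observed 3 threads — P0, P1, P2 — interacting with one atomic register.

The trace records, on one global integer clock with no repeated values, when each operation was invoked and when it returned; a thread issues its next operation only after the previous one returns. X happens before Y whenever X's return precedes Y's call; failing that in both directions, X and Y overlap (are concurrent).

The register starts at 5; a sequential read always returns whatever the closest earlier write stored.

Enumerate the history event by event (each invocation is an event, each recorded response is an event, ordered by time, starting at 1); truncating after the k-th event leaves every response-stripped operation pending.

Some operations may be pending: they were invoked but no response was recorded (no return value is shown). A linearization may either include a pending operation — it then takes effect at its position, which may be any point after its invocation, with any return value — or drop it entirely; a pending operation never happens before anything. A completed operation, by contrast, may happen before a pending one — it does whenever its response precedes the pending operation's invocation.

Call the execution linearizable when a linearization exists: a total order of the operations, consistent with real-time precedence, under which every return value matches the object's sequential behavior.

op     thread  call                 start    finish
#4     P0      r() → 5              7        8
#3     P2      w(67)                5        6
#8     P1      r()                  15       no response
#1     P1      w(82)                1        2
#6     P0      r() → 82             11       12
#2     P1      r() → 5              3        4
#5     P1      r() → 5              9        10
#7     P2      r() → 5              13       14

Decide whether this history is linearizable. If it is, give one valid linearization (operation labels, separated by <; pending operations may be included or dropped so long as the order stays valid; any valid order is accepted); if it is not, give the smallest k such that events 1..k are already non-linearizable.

not linearizable — minimal violating prefix: 4 events

prefix check: 1..3 passes, 1..4 fails once #2's time-4 response joins
exactly one order of the 2 completed ops respects real time; the atomic register replay fails
take #1, #2: step 2 already fails, because #2 r() → 5 cannot occur there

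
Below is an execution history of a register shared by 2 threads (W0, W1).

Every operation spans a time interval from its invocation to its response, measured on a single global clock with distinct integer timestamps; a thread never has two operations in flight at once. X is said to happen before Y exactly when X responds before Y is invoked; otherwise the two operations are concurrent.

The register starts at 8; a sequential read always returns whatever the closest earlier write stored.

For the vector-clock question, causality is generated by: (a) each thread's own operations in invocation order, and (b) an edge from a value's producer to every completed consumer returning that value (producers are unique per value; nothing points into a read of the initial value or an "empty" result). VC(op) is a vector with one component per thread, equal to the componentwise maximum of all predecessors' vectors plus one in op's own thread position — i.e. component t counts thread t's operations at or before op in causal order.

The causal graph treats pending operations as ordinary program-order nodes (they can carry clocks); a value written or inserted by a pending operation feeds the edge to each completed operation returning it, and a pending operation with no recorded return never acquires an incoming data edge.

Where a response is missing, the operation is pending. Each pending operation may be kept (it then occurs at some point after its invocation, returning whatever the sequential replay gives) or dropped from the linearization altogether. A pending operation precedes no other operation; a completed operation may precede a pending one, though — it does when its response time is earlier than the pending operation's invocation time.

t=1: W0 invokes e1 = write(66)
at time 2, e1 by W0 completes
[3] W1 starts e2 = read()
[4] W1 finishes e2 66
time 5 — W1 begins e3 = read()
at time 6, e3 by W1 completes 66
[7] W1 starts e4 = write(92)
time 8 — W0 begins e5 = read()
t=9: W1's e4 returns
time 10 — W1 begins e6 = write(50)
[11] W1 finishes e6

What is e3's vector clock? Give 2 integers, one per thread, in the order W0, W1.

e1, invoked 1, has no incoming edges; only W0's bump applies → (1, 0)
VC(e2, invoked at 3): max of VC(e1)=(1, 0), then +1 on thread W1 → (1, 1)
VC(e5, invoked at 8): max of VC(e1)=(1, 0), then +1 on thread W0 → (2, 0)
VC(e3, invoked at 5): max of VC(e1)=(1, 0), VC(e2)=(1, 1), then +1 on thread W1 → (1, 2)
VC(e4, invoked at 7): max of VC(e3)=(1, 2), then +1 on thread W1 → (1, 3)
VC(e6, invoked at 10): max of VC(e4)=(1, 3), then +1 on thread W1 → (1, 4)
target: VC(e3) = (1, 2)

(1, 2)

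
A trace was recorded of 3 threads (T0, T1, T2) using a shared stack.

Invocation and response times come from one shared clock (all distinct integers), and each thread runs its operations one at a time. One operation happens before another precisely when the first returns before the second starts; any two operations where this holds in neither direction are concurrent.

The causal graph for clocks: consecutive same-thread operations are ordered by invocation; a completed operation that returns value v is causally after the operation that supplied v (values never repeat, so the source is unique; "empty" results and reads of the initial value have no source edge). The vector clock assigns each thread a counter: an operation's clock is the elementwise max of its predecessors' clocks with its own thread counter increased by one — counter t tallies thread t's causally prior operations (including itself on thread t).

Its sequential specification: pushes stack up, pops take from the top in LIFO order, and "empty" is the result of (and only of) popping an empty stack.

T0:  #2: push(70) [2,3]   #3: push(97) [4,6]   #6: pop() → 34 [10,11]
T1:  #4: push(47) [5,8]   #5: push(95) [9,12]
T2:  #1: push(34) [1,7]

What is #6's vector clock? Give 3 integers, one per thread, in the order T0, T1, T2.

(3, 0, 1)

invoked at 1, #1 has no predecessors; its own T2 bump gives (0, 0, 1)
invoked at 5, #4 has no predecessors; its own T1 bump gives (0, 1, 0)
invoked at 2, #2 has no predecessors; its own T0 bump gives (1, 0, 0)
invoked at 9, #5 merges VC(#4)=(0, 1, 0) and bumps T1's slot → (0, 2, 0)
invoked at 4, #3 merges VC(#2)=(1, 0, 0) and bumps T0's slot → (2, 0, 0)
invoked at 10, #6 merges VC(#1)=(0, 0, 1), VC(#3)=(2, 0, 0) and bumps T0's slot → (3, 0, 1)
target: VC(#6) = (3, 0, 1)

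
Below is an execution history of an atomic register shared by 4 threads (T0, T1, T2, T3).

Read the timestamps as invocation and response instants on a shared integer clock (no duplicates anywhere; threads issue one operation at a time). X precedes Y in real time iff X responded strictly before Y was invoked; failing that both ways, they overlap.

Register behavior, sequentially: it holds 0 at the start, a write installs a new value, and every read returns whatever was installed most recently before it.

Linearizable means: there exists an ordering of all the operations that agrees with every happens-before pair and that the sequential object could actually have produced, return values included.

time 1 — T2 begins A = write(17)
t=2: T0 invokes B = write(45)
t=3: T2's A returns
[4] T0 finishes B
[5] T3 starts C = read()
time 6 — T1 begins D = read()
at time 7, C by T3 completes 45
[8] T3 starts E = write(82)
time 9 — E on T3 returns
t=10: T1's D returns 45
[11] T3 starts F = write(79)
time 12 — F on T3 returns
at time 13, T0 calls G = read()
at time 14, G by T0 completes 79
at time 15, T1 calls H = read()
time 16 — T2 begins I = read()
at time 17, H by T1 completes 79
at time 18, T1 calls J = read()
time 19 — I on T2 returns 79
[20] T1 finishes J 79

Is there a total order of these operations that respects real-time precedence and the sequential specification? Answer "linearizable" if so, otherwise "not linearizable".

linearizable

witness order: A, B, C, D, E, F, G, H, I, J
step 1: A write(17) — value 17
step 2: B write(45) — value 45
step 3: C read() → 45 — value 45
step 4: D read() → 45 — value 45
step 5: E write(82) — value 82
step 6: F write(79) — value 79
step 7: G read() → 79 — value 79
step 8: H read() → 79 — value 79
step 9: I read() → 79 — value 79
step 10: J read() → 79 — value 79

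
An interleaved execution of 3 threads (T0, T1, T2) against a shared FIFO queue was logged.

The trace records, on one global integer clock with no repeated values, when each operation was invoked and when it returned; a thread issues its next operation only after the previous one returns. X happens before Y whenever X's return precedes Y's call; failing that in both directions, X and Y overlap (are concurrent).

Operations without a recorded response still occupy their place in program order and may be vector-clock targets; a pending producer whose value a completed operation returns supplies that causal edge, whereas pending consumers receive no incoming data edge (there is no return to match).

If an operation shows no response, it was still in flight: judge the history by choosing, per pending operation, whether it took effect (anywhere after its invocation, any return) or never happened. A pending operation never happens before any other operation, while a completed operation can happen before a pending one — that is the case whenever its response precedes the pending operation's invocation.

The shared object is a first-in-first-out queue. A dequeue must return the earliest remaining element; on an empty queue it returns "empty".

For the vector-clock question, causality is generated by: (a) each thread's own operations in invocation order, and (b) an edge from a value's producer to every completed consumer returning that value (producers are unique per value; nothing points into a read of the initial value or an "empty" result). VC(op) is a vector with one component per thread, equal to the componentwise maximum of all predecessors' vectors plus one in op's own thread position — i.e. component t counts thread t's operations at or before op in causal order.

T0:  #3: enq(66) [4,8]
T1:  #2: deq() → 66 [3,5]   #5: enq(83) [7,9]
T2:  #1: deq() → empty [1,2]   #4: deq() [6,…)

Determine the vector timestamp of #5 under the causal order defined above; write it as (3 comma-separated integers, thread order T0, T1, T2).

#1, invoked 1, has no incoming edges; only T2's bump applies → (0, 0, 1)
#3, invoked 4, has no incoming edges; only T0's bump applies → (1, 0, 0)
#4 (invocation 6): componentwise max over VC(#1)=(0, 0, 1), +1 at T2, giving (0, 0, 2)
#2 (invocation 3): componentwise max over VC(#3)=(1, 0, 0), +1 at T1, giving (1, 1, 0)
#5 (invocation 7): componentwise max over VC(#2)=(1, 1, 0), +1 at T1, giving (1, 2, 0)
target: VC(#5) = (1, 2, 0)

(1, 2, 0)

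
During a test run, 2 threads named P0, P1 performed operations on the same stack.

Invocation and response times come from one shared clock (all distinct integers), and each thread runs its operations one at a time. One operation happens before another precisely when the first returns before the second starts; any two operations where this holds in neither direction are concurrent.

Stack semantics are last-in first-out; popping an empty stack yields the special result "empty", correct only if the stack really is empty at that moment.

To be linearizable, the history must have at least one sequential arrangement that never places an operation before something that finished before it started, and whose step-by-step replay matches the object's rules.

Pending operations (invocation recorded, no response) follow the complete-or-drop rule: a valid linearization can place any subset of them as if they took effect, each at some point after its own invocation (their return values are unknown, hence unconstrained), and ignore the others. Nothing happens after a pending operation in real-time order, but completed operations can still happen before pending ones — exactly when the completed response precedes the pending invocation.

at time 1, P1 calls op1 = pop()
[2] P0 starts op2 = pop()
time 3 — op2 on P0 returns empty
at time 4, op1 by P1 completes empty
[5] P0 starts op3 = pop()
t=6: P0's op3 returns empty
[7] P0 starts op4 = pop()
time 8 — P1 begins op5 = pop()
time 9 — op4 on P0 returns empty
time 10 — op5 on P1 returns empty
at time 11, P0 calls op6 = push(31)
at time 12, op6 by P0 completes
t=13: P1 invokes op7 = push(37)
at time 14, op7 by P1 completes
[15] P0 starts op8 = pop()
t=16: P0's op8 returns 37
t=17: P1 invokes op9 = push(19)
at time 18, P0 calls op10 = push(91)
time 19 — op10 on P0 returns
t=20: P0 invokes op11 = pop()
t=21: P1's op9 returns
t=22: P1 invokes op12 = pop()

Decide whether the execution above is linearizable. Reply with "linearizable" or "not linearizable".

linearizable

witness order: op1, op2, op3, op4, op5, op6, op7, op8, op9, op10
step 1: op1 pop() → empty — stack <>
step 2: op2 pop() → empty — stack <>
step 3: op3 pop() → empty — stack <>
step 4: op4 pop() → empty — stack <>
step 5: op5 pop() → empty — stack <>
step 6: op6 push(31) — stack <31>
step 7: op7 push(37) — stack <31,37>
step 8: op8 pop() → 37 — stack <31>
step 9: op9 push(19) — stack <31,19>
step 10: op10 push(91) — stack <31,19,91>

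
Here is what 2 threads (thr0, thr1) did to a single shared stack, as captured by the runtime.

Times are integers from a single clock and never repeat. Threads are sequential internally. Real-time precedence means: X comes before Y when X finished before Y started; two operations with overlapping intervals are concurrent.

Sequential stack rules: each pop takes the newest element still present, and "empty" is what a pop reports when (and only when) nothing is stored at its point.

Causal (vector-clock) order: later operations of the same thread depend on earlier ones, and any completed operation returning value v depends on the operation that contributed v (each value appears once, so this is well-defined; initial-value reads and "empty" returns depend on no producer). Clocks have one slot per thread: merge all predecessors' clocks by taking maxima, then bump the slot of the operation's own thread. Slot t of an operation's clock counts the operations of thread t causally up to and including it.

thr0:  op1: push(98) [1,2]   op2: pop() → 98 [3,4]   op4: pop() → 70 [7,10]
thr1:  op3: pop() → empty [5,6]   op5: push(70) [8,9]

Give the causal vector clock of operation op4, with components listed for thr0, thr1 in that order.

VC(op3, invoked at 5): no causal predecessors; +1 on thr1 → (0, 1)
VC(op1, invoked at 1): no causal predecessors; +1 on thr0 → (1, 0)
op5, invoked 8, takes VC(op3)=(0, 1) under max, adds 1 for thr1 → (0, 2)
op2, invoked 3, takes VC(op1)=(1, 0) under max, adds 1 for thr0 → (2, 0)
op4, invoked 7, takes VC(op2)=(2, 0), VC(op5)=(0, 2) under max, adds 1 for thr0 → (3, 2)
target: VC(op4) = (3, 2)

(3, 2)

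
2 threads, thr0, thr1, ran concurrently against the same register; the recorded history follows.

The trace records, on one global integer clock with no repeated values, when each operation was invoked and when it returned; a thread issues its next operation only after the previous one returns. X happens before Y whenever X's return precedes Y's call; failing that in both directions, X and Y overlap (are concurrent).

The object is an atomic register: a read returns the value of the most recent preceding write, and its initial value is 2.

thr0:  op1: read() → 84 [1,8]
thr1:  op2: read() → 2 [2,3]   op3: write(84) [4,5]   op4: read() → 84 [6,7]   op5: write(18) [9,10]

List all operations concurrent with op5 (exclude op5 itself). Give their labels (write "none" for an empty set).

none

op5 runs from 9 to 10; window-overlapping ops are concurrent
op1 [1,8]: before
op2 [2,3]: before
op3 [4,5]: before
op4 [6,7]: before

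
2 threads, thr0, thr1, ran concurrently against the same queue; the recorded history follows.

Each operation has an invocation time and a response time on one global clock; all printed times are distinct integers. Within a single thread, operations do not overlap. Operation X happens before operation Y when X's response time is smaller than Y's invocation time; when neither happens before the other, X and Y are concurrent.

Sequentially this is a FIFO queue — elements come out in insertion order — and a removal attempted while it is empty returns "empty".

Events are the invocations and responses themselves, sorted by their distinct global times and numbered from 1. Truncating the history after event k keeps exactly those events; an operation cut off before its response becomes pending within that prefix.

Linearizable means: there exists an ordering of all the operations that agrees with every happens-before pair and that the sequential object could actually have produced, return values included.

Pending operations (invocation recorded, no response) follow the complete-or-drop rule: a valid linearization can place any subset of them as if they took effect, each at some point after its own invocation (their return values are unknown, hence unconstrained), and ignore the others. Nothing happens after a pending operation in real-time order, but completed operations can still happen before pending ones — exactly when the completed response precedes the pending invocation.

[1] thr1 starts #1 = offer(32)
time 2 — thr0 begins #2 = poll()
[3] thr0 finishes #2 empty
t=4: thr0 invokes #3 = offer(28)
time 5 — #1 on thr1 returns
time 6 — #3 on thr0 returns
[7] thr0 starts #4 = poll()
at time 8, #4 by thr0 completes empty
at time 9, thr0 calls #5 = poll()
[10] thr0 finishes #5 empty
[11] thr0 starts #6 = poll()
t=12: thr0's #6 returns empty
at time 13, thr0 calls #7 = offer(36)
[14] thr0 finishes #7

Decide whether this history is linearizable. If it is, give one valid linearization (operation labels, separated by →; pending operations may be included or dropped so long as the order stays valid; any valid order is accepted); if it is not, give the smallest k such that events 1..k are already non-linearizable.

events 1..7 are fine; event 8 — the response of #4 at time 8 — makes the prefix non-linearizable
all 3 real-time-respecting orders fail — 4 completed queue operations, no legal replay
for example #1, #2, #3, #4 fails at step 2: #2 poll() → empty is not legal there
for example #2, #1, #3, #4 fails at step 4: #4 poll() → empty is not legal there

not linearizable — minimal violating prefix: 8 events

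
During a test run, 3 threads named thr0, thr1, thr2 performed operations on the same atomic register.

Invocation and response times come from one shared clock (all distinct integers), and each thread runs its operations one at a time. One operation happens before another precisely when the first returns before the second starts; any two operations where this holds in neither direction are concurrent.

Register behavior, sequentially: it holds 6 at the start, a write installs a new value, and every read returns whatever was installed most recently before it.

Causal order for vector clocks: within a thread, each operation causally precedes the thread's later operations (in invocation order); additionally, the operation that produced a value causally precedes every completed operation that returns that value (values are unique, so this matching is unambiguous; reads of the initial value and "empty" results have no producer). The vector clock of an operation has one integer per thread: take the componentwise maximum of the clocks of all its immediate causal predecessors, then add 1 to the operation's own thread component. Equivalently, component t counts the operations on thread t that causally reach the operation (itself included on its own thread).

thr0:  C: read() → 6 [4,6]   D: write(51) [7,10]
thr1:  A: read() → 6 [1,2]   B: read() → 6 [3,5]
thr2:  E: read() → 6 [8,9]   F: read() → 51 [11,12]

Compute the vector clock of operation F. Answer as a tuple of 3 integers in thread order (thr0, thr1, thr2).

(2, 0, 2)

invoked at 8, E has no predecessors; its own thr2 bump gives (0, 0, 1)
invoked at 1, A has no predecessors; its own thr1 bump gives (0, 1, 0)
invoked at 4, C has no predecessors; its own thr0 bump gives (1, 0, 0)
B, invoked 3, takes VC(A)=(0, 1, 0) under max, adds 1 for thr1 → (0, 2, 0)
D, invoked 7, takes VC(C)=(1, 0, 0) under max, adds 1 for thr0 → (2, 0, 0)
F, invoked 11, takes VC(D)=(2, 0, 0), VC(E)=(0, 0, 1) under max, adds 1 for thr2 → (2, 0, 2)
target: VC(F) = (2, 0, 2)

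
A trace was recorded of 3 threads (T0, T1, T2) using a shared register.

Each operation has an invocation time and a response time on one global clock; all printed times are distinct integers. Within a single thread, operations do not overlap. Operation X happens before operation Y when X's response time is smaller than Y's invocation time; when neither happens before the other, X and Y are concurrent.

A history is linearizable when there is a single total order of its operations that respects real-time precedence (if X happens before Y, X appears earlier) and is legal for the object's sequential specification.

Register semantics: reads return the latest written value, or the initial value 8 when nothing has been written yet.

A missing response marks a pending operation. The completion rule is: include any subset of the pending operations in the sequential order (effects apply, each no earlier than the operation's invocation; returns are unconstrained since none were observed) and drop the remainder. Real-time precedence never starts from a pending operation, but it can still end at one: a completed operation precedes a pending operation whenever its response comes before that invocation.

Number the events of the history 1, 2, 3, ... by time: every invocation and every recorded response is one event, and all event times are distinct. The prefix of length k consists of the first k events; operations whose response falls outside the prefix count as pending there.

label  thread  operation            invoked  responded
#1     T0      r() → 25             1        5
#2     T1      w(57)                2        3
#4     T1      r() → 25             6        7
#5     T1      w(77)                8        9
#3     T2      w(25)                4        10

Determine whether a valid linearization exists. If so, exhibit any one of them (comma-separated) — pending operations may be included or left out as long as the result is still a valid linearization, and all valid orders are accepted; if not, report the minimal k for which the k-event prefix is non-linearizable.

linearizable — witness: #2, #3, #1, #4, #5

step 1: #2 w(57) — value 57
step 2: #3 w(25) — value 25
step 3: #1 r() → 25 — value 25
step 4: #4 r() → 25 — value 25
step 5: #5 w(77) — value 77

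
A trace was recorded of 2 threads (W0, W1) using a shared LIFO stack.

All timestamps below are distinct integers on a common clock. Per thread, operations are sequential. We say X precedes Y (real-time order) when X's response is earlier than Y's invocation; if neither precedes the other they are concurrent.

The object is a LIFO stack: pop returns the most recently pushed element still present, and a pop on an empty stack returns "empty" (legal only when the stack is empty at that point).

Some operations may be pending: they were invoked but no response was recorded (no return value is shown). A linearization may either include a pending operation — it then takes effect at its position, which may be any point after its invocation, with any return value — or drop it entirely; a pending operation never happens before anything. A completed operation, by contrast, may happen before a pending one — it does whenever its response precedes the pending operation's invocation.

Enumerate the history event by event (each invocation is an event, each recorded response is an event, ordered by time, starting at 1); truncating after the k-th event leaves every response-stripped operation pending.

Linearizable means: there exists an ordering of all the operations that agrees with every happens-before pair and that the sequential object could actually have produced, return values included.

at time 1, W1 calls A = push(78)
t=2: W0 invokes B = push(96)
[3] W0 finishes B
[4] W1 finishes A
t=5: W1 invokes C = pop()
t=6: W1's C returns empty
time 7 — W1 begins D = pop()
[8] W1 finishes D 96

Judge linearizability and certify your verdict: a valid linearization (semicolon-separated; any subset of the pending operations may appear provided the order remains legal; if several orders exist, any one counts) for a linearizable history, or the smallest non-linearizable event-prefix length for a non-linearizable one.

already the first 6 events (up to C's response at time 6) admit no linearization; the first 5 still do
real-time-consistent orders of the 3 completed operations: 2 — all fail the LIFO stack replay
e.g. A, B, C: illegal at step 3, since C pop() → empty cannot apply there
e.g. B, A, C: illegal at step 3, since C pop() → empty cannot apply there

not linearizable — minimal violating prefix: 6 events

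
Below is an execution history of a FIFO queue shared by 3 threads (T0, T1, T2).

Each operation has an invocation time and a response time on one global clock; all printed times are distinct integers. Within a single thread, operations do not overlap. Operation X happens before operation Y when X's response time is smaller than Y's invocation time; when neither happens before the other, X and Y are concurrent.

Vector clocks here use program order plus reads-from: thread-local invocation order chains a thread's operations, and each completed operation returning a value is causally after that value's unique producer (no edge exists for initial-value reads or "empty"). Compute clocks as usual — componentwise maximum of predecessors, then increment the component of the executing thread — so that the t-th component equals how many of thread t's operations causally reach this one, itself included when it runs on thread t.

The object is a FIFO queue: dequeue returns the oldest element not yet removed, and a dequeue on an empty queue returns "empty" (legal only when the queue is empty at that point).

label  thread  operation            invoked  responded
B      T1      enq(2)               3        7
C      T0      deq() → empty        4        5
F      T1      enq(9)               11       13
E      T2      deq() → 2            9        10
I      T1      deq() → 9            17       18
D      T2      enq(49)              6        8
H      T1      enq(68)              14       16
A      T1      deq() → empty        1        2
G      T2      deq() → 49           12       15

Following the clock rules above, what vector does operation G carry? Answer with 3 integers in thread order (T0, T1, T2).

(0, 2, 3)

D, invoked 6, has no incoming edges; only T2's bump applies → (0, 0, 1)
A, invoked 1, has no incoming edges; only T1's bump applies → (0, 1, 0)
C, invoked 4, has no incoming edges; only T0's bump applies → (1, 0, 0)
B (invocation 3): componentwise max over VC(A)=(0, 1, 0), +1 at T1, giving (0, 2, 0)
F (invocation 11): componentwise max over VC(B)=(0, 2, 0), +1 at T1, giving (0, 3, 0)
E (invocation 9): componentwise max over VC(B)=(0, 2, 0), VC(D)=(0, 0, 1), +1 at T2, giving (0, 2, 2)
H (invocation 14): componentwise max over VC(F)=(0, 3, 0), +1 at T1, giving (0, 4, 0)
G (invocation 12): componentwise max over VC(D)=(0, 0, 1), VC(E)=(0, 2, 2), +1 at T2, giving (0, 2, 3)
I (invocation 17): componentwise max over VC(F)=(0, 3, 0), VC(H)=(0, 4, 0), +1 at T1, giving (0, 5, 0)
target: VC(G) = (0, 2, 3)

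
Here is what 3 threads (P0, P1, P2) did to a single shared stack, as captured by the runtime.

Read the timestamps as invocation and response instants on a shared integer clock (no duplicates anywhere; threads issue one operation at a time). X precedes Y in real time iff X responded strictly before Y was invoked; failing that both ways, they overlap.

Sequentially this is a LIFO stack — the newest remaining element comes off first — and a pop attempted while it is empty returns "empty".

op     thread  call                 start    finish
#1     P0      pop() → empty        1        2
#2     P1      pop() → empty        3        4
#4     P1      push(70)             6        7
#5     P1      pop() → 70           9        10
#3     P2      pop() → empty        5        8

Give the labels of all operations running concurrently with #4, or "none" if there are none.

#4 runs from 6 to 7; window-overlapping ops are concurrent
#1 [1,2]: before
#2 [3,4]: before
#3 [5,8]: concurrent
#5 [9,10]: after

#3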